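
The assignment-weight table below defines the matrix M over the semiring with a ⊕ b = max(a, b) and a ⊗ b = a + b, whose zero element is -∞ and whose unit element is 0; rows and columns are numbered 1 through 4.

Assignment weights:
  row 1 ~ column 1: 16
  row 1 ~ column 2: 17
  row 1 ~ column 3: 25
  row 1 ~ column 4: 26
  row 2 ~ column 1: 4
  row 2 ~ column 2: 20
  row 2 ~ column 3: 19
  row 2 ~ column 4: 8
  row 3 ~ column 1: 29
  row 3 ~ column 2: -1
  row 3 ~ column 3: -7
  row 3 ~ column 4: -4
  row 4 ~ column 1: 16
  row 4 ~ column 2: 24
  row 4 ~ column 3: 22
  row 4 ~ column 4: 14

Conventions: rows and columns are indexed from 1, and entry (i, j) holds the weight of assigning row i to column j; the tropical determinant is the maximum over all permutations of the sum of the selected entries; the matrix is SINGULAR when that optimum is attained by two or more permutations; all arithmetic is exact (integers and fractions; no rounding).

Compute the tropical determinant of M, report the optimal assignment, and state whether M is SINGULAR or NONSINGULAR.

σ = (1, 2, 3, 4): 16 + 20 + (-7) + 14 = 43
σ = (1, 2, 4, 3): 16 + 20 + (-4) + 22 = 54
σ = (1, 3, 2, 4): 16 + 19 + (-1) + 14 = 48
σ = (1, 3, 4, 2): 16 + 19 + (-4) + 24 = 55
σ = (1, 4, 2, 3): 16 + 8 + (-1) + 22 = 45
σ = (1, 4, 3, 2): 16 + 8 + (-7) + 24 = 41
σ = (2, 1, 3, 4): 17 + 4 + (-7) + 14 = 28
σ = (2, 1, 4, 3): 17 + 4 + (-4) + 22 = 39
σ = (2, 3, 1, 4): 17 + 19 + 29 + 14 = 79
σ = (2, 3, 4, 1): 17 + 19 + (-4) + 16 = 48
σ = (2, 4, 1, 3): 17 + 8 + 29 + 22 = 76
σ = (2, 4, 3, 1): 17 + 8 + (-7) + 16 = 34
σ = (3, 1, 2, 4): 25 + 4 + (-1) + 14 = 42
σ = (3, 1, 4, 2): 25 + 4 + (-4) + 24 = 49
σ = (3, 2, 1, 4): 25 + 20 + 29 + 14 = 88
σ = (3, 2, 4, 1): 25 + 20 + (-4) + 16 = 57
σ = (3, 4, 1, 2): 25 + 8 + 29 + 24 = 86
σ = (3, 4, 2, 1): 25 + 8 + (-1) + 16 = 48
σ = (4, 1, 2, 3): 26 + 4 + (-1) + 22 = 51
σ = (4, 1, 3, 2): 26 + 4 + (-7) + 24 = 47
σ = (4, 2, 1, 3): 26 + 20 + 29 + 22 = 97
σ = (4, 2, 3, 1): 26 + 20 + (-7) + 16 = 55
σ = (4, 3, 1, 2): 26 + 19 + 29 + 24 = 98
σ = (4, 3, 2, 1): 26 + 19 + (-1) + 16 = 60
Optimal value attained by: σ = (4, 3, 1, 2).
Answer: det⊕(M) = 98; verdict: NONSINGULAR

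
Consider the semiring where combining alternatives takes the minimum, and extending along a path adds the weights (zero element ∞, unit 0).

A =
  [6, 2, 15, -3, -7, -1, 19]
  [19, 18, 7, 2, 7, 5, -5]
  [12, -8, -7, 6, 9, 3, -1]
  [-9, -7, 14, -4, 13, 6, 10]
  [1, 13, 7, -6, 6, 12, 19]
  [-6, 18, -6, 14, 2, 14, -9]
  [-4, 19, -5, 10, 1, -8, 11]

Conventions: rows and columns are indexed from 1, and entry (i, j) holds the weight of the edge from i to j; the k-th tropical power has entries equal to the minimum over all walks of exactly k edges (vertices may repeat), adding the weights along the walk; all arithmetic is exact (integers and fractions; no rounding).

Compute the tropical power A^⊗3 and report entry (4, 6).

A^⊗2:
  [-12, -10, -7, -13, -1, 3, -10]
  [-9, -5, -10, -2, -4, -13, -4]
  [-5, -15, -14, -6, -1, -9, -13]
  [-13, -11, 0, -12, -16, -10, -12]
  [-15, -13, 0, -10, -6, 0, 3]
  [-13, -14, -14, -9, -13, -17, -7]
  [-14, -13, -14, -7, -11, -5, -17]
A^⊗3:
  [-22, -20, -15, -17, -19, -18, -15]
  [-19, -18, -19, -12, -16, -12, -22]
  [-17, -22, -21, -13, -12, -21, -20]
  [-21, -19, -17, -22, -20, -20, -19]
  [-19, -17, -7, -18, -22, -16, -18]
  [-23, -22, -23, -19, -20, -15, -26]
  [-21, -22, -22, -17, -21, -25, -18]
Key observation: the optimum is the walk 4->2->7->6, with weight (-7) + (-5) + (-8) = -20.
Optimal value attained by: walk 4->2->7->6.
Answer: (A^⊗3)[4][6] = -20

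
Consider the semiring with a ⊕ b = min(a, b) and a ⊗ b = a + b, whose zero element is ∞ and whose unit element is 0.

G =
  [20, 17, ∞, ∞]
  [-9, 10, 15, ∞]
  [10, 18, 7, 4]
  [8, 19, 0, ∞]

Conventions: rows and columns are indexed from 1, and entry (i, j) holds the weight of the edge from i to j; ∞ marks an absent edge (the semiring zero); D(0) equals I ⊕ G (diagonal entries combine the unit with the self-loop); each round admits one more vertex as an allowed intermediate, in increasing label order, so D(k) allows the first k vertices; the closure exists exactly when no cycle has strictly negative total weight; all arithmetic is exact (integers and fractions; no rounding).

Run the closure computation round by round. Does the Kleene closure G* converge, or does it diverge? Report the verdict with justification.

D(0):
  [0, 17, ∞, ∞]
  [-9, 0, 15, ∞]
  [10, 18, 0, 4]
  [8, 19, 0, 0]
D(1):
  [0, 17, ∞, ∞]
  [-9, 0, 15, ∞]
  [10, 18, 0, 4]
  [8, 19, 0, 0]
D(2):
  [0, 17, 32, ∞]
  [-9, 0, 15, ∞]
  [9, 18, 0, 4]
  [8, 19, 0, 0]
D(3):
  [0, 17, 32, 36]
  [-9, 0, 15, 19]
  [9, 18, 0, 4]
  [8, 18, 0, 0]
D(4):
  [0, 17, 32, 36]
  [-9, 0, 15, 19]
  [9, 18, 0, 4]
  [8, 18, 0, 0]
Key observation: every diagonal entry stays at the unit through all rounds, so no improving cycle exists.
Answer: CONVERGES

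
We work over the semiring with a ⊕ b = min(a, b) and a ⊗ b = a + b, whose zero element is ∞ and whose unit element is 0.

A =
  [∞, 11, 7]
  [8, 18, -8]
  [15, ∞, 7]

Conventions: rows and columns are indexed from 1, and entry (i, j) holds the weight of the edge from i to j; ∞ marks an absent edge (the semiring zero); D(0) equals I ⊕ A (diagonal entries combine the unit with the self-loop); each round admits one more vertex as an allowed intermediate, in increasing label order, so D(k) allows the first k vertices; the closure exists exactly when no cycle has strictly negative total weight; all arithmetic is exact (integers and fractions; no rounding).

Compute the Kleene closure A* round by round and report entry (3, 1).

D(0):
  [0, 11, 7]
  [8, 0, -8]
  [15, ∞, 0]
D(1):
  [0, 11, 7]
  [8, 0, -8]
  [15, 26, 0]
D(2):
  [0, 11, 3]
  [8, 0, -8]
  [15, 26, 0]
D(3):
  [0, 11, 3]
  [7, 0, -8]
  [15, 26, 0]
Answer: A*[3][1] = 15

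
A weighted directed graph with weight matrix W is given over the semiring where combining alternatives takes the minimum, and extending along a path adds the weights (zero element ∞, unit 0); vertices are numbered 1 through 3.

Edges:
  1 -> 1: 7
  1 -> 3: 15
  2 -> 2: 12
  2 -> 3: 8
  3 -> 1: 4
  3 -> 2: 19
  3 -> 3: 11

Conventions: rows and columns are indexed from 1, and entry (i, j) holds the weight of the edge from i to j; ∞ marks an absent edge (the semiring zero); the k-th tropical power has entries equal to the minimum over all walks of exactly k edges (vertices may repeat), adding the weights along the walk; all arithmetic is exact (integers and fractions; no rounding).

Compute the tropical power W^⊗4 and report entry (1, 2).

W^⊗2:
  [14, 34, 22]
  [12, 24, 19]
  [11, 30, 19]
W^⊗3:
  [21, 41, 29]
  [19, 36, 27]
  [18, 38, 26]
W^⊗4:
  [28, 48, 36]
  [26, 46, 34]
  [25, 45, 33]
Key observation: the optimum is the walk 1->1->1->3->2, with weight 7 + 7 + 15 + 19 = 48.
Optimal value attained by: walk 1->1->1->3->2.
Answer: (W^⊗4)[1][2] = 48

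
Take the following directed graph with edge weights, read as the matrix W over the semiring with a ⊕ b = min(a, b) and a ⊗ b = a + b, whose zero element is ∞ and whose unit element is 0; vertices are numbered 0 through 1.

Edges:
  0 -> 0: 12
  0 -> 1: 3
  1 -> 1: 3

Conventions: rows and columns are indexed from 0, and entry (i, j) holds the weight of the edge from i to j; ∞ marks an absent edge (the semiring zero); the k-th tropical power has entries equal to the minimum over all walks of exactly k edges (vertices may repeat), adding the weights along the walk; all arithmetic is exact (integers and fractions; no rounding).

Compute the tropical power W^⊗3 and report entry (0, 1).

W^⊗2:
  [24, 6]
  [∞, 6]
W^⊗3:
  [36, 9]
  [∞, 9]
Key observation: the optimum is the walk 0->1->1->1, with weight 3 + 3 + 3 = 9.
Optimal value attained by: walk 0->1->1->1.
Answer: (W^⊗3)[0][1] = 9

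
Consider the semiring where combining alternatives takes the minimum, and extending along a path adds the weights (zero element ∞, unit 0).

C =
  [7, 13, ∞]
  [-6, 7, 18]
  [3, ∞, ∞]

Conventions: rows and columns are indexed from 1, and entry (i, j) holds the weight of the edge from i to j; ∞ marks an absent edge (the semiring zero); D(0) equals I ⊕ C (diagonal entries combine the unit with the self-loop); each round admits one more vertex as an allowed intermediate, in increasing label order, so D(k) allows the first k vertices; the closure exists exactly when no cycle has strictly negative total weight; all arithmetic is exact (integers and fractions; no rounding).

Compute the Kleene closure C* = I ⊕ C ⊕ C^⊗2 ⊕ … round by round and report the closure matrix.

D(0):
  [0, 13, ∞]
  [-6, 0, 18]
  [3, ∞, 0]
D(1):
  [0, 13, ∞]
  [-6, 0, 18]
  [3, 16, 0]
D(2):
  [0, 13, 31]
  [-6, 0, 18]
  [3, 16, 0]
D(3):
  [0, 13, 31]
  [-6, 0, 18]
  [3, 16, 0]
Answer: C* = [[0, 13, 31], [-6, 0, 18], [3, 16, 0]]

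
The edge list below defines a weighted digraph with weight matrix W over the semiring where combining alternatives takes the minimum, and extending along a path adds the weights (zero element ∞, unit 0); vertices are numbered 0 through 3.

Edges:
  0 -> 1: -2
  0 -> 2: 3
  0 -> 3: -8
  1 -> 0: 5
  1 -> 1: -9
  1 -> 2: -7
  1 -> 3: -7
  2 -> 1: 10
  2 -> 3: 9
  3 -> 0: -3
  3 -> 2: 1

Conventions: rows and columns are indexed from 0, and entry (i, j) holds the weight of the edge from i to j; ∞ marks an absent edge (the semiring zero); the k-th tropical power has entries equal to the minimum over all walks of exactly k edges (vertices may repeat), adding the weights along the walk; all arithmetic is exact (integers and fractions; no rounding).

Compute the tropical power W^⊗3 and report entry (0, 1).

W^⊗2:
  [-11, -11, -9, -9]
  [-10, -18, -16, -16]
  [6, 1, 3, 3]
  [∞, -5, 0, -11]
W^⊗3:
  [-12, -20, -18, -19]
  [-19, -27, -25, -25]
  [0, -8, -6, -6]
  [-14, -14, -12, -12]
Key observation: the optimum is the walk 0->1->1->1, with weight (-2) + (-9) + (-9) = -20.
Optimal value attained by: walk 0->1->1->1.
Answer: (W^⊗3)[0][1] = -20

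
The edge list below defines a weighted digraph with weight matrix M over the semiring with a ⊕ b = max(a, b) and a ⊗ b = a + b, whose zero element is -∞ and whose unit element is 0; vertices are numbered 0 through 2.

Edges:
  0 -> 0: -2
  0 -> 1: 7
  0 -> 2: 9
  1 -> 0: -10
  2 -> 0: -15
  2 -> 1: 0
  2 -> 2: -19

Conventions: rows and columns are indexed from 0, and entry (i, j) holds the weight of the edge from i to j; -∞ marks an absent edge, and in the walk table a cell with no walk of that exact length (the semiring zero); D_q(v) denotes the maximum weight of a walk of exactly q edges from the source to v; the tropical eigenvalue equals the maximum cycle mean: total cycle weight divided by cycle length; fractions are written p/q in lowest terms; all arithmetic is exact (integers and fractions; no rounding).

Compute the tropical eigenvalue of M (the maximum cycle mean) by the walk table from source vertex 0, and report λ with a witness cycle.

q=0: [0, -∞, -∞]
q=1: [-2, 7, 9]
q=2: [-3, 9, 7]
q=3: [-1, 7, 6]
Optimal cycle mean attained by: cycle 0->2->1->0, total 9 + 0 + (-10), length 3.
Answer: λ = -1/3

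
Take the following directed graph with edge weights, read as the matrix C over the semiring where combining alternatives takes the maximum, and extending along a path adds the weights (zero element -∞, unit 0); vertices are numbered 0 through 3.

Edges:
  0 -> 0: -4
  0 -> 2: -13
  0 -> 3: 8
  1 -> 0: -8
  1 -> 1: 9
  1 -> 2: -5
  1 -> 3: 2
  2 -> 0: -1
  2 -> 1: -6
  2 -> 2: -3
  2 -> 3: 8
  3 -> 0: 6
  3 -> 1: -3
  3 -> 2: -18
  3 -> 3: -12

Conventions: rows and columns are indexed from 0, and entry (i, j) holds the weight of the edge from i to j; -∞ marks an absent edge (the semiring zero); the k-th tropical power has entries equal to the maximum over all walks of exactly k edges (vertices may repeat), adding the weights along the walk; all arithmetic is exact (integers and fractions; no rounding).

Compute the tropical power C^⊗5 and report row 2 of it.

C^⊗2:
  [14, 5, -10, 4]
  [8, 18, 4, 11]
  [14, 5, -6, 7]
  [2, 6, -7, 14]
C^⊗3:
  [10, 14, 1, 22]
  [17, 27, 13, 20]
  [13, 14, 1, 22]
  [20, 15, 1, 10]
C^⊗4:
  [28, 23, 9, 18]
  [26, 36, 22, 29]
  [28, 23, 9, 21]
  [16, 24, 10, 28]
C^⊗5:
  [24, 32, 18, 36]
  [35, 45, 31, 38]
  [27, 32, 18, 36]
  [34, 33, 19, 26]
Answer: row 2 of C^⊗5 = [27, 32, 18, 36]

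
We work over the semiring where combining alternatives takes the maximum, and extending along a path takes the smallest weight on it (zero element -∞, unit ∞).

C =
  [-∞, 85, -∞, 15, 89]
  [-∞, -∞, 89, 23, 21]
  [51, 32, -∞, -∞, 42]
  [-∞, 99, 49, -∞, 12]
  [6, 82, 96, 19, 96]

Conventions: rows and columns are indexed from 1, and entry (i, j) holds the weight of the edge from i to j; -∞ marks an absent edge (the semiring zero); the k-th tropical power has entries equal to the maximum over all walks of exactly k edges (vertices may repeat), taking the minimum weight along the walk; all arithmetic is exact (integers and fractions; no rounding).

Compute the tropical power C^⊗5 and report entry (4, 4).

C^⊗2:
  [6, 82, 89, 23, 89]
  [51, 32, 23, 19, 42]
  [6, 51, 42, 23, 51]
  [49, 32, 89, 23, 42]
  [51, 82, 96, 23, 96]
C^⊗3:
  [51, 82, 89, 23, 89]
  [23, 51, 42, 23, 51]
  [42, 51, 51, 23, 51]
  [51, 49, 42, 23, 49]
  [51, 82, 96, 23, 96]
C^⊗4:
  [51, 82, 89, 23, 89]
  [42, 51, 51, 23, 51]
  [51, 51, 51, 23, 51]
  [42, 51, 49, 23, 51]
  [51, 82, 96, 23, 96]
C^⊗5:
  [51, 82, 89, 23, 89]
  [51, 51, 51, 23, 51]
  [51, 51, 51, 23, 51]
  [49, 51, 51, 23, 51]
  [51, 82, 96, 23, 96]
Key observation: the optimum is the walk 4->2->3->1->2->4, with weight 99 min 89 min 51 min 85 min 23 = 23.
Optimal value attained by: walk 4->2->3->1->2->4.
Answer: (C^⊗5)[4][4] = 23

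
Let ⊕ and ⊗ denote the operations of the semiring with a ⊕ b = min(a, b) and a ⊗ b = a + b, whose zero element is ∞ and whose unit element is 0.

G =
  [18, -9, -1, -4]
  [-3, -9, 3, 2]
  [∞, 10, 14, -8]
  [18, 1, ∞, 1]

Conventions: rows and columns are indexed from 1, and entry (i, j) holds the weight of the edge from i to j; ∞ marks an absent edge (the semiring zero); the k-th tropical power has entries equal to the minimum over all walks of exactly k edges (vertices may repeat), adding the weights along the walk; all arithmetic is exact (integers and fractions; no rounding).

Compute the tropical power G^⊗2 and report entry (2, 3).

G^⊗2:
  [-12, -18, -6, -9]
  [-12, -18, -6, -7]
  [7, -7, 13, -7]
  [-2, -8, 4, 2]
Key observation: the optimum is the walk 2->2->3, with weight (-9) + 3 = -6.
Optimal value attained by: walk 2->2->3.
Answer: (G^⊗2)[2][3] = -6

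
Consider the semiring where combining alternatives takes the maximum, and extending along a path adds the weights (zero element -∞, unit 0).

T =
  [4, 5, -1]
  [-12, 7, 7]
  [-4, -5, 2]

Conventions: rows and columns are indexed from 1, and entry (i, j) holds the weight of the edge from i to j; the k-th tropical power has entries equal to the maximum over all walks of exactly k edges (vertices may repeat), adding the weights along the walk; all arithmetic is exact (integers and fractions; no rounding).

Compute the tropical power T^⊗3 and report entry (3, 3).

T^⊗2:
  [8, 12, 12]
  [3, 14, 14]
  [0, 2, 4]
T^⊗3:
  [12, 19, 19]
  [10, 21, 21]
  [4, 9, 9]
Key observation: the optimum is the walk 3->2->2->3, with weight (-5) + 7 + 7 = 9.
Optimal value attained by: walk 3->2->2->3.
Answer: (T^⊗3)[3][3] = 9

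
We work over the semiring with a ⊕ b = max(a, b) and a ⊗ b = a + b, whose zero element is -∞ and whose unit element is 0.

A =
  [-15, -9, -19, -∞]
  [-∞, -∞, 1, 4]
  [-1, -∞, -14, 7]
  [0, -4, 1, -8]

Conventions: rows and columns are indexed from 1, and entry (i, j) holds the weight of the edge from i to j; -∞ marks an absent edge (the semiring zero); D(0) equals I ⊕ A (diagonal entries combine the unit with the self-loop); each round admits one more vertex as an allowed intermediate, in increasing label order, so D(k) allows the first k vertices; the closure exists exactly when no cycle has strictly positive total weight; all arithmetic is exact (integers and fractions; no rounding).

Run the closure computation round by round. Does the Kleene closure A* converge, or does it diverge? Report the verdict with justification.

D(0):
  [0, -9, -19, -∞]
  [-∞, 0, 1, 4]
  [-1, -∞, 0, 7]
  [0, -4, 1, 0]
D(1):
  [0, -9, -19, -∞]
  [-∞, 0, 1, 4]
  [-1, -10, 0, 7]
  [0, -4, 1, 0]
D(2):
  [0, -9, -8, -5]
  [-∞, 0, 1, 4]
  [-1, -10, 0, 7]
  [0, -4, 1, 0]
Detection: at round 3, diagonal entry (4, 4) turns strictly positive.
Key observation: the cycle 4->2->3->4 has total weight (-4) + 1 + 7, which is strictly positive.
Answer: DIVERGES — positive cycle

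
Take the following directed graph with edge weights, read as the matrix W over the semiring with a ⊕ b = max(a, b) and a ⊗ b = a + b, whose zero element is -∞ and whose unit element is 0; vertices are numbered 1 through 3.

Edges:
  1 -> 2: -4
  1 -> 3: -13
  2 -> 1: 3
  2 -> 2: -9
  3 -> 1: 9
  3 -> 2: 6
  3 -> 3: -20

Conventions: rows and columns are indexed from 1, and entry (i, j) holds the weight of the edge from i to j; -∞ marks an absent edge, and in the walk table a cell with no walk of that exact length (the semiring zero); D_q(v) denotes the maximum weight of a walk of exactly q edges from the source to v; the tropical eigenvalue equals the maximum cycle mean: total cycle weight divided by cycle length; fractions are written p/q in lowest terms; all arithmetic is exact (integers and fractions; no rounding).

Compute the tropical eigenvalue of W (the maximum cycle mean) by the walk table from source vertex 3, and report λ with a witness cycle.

q=0: [-∞, -∞, 0]
q=1: [9, 6, -20]
q=2: [9, 5, -4]
q=3: [8, 5, -4]
Optimal cycle mean attained by: cycle 1->2->1, total (-4) + 3, length 2.
Answer: λ = -1/2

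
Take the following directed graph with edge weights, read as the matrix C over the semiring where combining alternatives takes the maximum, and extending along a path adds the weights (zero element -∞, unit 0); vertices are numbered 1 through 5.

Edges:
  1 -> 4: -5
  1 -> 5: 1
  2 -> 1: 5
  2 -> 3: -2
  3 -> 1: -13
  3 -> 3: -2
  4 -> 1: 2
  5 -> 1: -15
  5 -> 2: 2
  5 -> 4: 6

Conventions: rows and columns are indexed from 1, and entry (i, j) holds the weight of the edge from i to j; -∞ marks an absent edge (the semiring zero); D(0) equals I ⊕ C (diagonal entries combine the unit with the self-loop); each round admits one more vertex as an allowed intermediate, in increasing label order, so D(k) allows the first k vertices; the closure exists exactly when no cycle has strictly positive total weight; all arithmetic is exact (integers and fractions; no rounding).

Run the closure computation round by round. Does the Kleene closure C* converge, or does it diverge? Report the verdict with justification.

D(0):
  [0, -∞, -∞, -5, 1]
  [5, 0, -2, -∞, -∞]
  [-13, -∞, 0, -∞, -∞]
  [2, -∞, -∞, 0, -∞]
  [-15, 2, -∞, 6, 0]
D(1):
  [0, -∞, -∞, -5, 1]
  [5, 0, -2, 0, 6]
  [-13, -∞, 0, -18, -12]
  [2, -∞, -∞, 0, 3]
  [-15, 2, -∞, 6, 0]
Detection: at round 2, diagonal entry (5, 5) turns strictly positive.
Key observation: the cycle 5->2->1->5 has total weight 2 + 5 + 1, which is strictly positive.
Answer: DIVERGES — positive cycle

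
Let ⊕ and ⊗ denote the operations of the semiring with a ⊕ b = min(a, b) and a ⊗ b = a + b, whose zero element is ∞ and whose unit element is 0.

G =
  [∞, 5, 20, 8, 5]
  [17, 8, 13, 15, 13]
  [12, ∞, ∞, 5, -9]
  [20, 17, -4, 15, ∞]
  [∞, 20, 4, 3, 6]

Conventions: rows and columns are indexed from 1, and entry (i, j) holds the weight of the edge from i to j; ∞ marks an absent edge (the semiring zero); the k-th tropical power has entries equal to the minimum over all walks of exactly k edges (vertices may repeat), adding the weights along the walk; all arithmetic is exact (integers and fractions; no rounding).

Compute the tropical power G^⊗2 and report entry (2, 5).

G^⊗2:
  [22, 13, 4, 8, 11]
  [25, 16, 11, 16, 4]
  [25, 11, -5, -6, -3]
  [8, 25, 11, 1, -13]
  [16, 20, -1, 9, -5]
Key observation: the optimum is the walk 2->3->5, with weight 13 + (-9) = 4.
Optimal value attained by: walk 2->3->5.
Answer: (G^⊗2)[2][5] = 4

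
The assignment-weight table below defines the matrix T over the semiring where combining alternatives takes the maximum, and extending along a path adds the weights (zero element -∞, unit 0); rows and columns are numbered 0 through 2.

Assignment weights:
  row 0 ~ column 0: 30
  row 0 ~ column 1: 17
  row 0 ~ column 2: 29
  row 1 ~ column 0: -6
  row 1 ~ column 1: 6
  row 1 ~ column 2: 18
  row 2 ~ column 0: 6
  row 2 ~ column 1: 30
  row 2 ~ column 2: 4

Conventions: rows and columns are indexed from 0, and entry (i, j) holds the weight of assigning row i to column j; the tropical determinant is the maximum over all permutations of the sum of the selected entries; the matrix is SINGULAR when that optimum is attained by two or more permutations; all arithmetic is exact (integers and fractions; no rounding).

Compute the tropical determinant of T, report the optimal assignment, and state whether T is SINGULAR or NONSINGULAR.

σ = (0, 1, 2): 30 + 6 + 4 = 40
σ = (0, 2, 1): 30 + 18 + 30 = 78
σ = (1, 0, 2): 17 + (-6) + 4 = 15
σ = (1, 2, 0): 17 + 18 + 6 = 41
σ = (2, 0, 1): 29 + (-6) + 30 = 53
σ = (2, 1, 0): 29 + 6 + 6 = 41
Optimal value attained by: σ = (0, 2, 1).
Answer: det⊕(T) = 78; verdict: NONSINGULAR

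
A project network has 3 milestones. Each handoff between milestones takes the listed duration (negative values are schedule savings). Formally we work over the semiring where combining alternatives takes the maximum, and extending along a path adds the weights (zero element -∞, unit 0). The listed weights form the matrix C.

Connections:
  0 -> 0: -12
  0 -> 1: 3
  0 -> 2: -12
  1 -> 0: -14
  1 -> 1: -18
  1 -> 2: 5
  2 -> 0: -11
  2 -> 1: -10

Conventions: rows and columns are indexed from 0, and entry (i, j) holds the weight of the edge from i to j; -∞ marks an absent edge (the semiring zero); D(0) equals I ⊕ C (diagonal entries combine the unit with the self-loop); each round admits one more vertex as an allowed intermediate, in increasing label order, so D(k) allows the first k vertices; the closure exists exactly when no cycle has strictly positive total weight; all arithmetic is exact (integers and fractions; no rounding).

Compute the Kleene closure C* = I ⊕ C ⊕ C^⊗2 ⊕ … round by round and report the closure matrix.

D(0):
  [0, 3, -12]
  [-14, 0, 5]
  [-11, -10, 0]
D(1):
  [0, 3, -12]
  [-14, 0, 5]
  [-11, -8, 0]
D(2):
  [0, 3, 8]
  [-14, 0, 5]
  [-11, -8, 0]
D(3):
  [0, 3, 8]
  [-6, 0, 5]
  [-11, -8, 0]
Answer: C* = [[0, 3, 8], [-6, 0, 5], [-11, -8, 0]]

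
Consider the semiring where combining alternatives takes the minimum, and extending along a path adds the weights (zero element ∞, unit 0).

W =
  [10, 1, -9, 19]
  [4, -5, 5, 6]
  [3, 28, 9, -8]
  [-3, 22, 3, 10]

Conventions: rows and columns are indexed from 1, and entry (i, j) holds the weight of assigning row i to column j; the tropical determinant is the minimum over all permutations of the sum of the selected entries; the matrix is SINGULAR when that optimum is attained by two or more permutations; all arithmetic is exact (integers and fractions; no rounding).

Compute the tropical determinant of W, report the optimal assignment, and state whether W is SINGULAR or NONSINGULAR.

σ = (1, 2, 3, 4): 10 + (-5) + 9 + 10 = 24
σ = (1, 2, 4, 3): 10 + (-5) + (-8) + 3 = 0
σ = (1, 3, 2, 4): 10 + 5 + 28 + 10 = 53
σ = (1, 3, 4, 2): 10 + 5 + (-8) + 22 = 29
σ = (1, 4, 2, 3): 10 + 6 + 28 + 3 = 47
σ = (1, 4, 3, 2): 10 + 6 + 9 + 22 = 47
σ = (2, 1, 3, 4): 1 + 4 + 9 + 10 = 24
σ = (2, 1, 4, 3): 1 + 4 + (-8) + 3 = 0
σ = (2, 3, 1, 4): 1 + 5 + 3 + 10 = 19
σ = (2, 3, 4, 1): 1 + 5 + (-8) + (-3) = -5
σ = (2, 4, 1, 3): 1 + 6 + 3 + 3 = 13
σ = (2, 4, 3, 1): 1 + 6 + 9 + (-3) = 13
σ = (3, 1, 2, 4): (-9) + 4 + 28 + 10 = 33
σ = (3, 1, 4, 2): (-9) + 4 + (-8) + 22 = 9
σ = (3, 2, 1, 4): (-9) + (-5) + 3 + 10 = -1
σ = (3, 2, 4, 1): (-9) + (-5) + (-8) + (-3) = -25
σ = (3, 4, 1, 2): (-9) + 6 + 3 + 22 = 22
σ = (3, 4, 2, 1): (-9) + 6 + 28 + (-3) = 22
σ = (4, 1, 2, 3): 19 + 4 + 28 + 3 = 54
σ = (4, 1, 3, 2): 19 + 4 + 9 + 22 = 54
σ = (4, 2, 1, 3): 19 + (-5) + 3 + 3 = 20
σ = (4, 2, 3, 1): 19 + (-5) + 9 + (-3) = 20
σ = (4, 3, 1, 2): 19 + 5 + 3 + 22 = 49
σ = (4, 3, 2, 1): 19 + 5 + 28 + (-3) = 49
Optimal value attained by: σ = (3, 2, 4, 1).
Answer: det⊕(W) = -25; verdict: NONSINGULAR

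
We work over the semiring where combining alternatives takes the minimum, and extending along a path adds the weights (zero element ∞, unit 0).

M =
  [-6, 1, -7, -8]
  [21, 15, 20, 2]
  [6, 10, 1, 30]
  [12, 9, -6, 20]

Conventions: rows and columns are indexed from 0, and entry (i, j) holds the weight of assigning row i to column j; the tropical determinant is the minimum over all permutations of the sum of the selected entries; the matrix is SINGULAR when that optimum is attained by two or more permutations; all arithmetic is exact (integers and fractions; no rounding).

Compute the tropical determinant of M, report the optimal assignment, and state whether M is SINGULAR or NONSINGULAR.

σ = (0, 1, 2, 3): (-6) + 15 + 1 + 20 = 30
σ = (0, 1, 3, 2): (-6) + 15 + 30 + (-6) = 33
σ = (0, 2, 1, 3): (-6) + 20 + 10 + 20 = 44
σ = (0, 2, 3, 1): (-6) + 20 + 30 + 9 = 53
σ = (0, 3, 1, 2): (-6) + 2 + 10 + (-6) = 0
σ = (0, 3, 2, 1): (-6) + 2 + 1 + 9 = 6
σ = (1, 0, 2, 3): 1 + 21 + 1 + 20 = 43
σ = (1, 0, 3, 2): 1 + 21 + 30 + (-6) = 46
σ = (1, 2, 0, 3): 1 + 20 + 6 + 20 = 47
σ = (1, 2, 3, 0): 1 + 20 + 30 + 12 = 63
σ = (1, 3, 0, 2): 1 + 2 + 6 + (-6) = 3
σ = (1, 3, 2, 0): 1 + 2 + 1 + 12 = 16
σ = (2, 0, 1, 3): (-7) + 21 + 10 + 20 = 44
σ = (2, 0, 3, 1): (-7) + 21 + 30 + 9 = 53
σ = (2, 1, 0, 3): (-7) + 15 + 6 + 20 = 34
σ = (2, 1, 3, 0): (-7) + 15 + 30 + 12 = 50
σ = (2, 3, 0, 1): (-7) + 2 + 6 + 9 = 10
σ = (2, 3, 1, 0): (-7) + 2 + 10 + 12 = 17
σ = (3, 0, 1, 2): (-8) + 21 + 10 + (-6) = 17
σ = (3, 0, 2, 1): (-8) + 21 + 1 + 9 = 23
σ = (3, 1, 0, 2): (-8) + 15 + 6 + (-6) = 7
σ = (3, 1, 2, 0): (-8) + 15 + 1 + 12 = 20
σ = (3, 2, 0, 1): (-8) + 20 + 6 + 9 = 27
σ = (3, 2, 1, 0): (-8) + 20 + 10 + 12 = 34
Optimal value attained by: σ = (0, 3, 1, 2).
Answer: det⊕(M) = 0; verdict: NONSINGULAR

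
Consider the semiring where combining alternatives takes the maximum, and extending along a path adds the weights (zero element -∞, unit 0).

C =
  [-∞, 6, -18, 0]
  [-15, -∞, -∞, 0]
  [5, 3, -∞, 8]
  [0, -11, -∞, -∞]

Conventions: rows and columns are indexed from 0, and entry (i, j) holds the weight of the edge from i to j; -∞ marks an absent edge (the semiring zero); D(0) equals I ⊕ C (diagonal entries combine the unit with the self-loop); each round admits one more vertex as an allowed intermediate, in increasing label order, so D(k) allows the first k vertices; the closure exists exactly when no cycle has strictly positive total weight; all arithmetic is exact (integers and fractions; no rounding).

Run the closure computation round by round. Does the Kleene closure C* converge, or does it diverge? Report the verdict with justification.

D(0):
  [0, 6, -18, 0]
  [-15, 0, -∞, 0]
  [5, 3, 0, 8]
  [0, -11, -∞, 0]
D(1):
  [0, 6, -18, 0]
  [-15, 0, -33, 0]
  [5, 11, 0, 8]
  [0, 6, -18, 0]
Detection: at round 2, diagonal entry (3, 3) turns strictly positive.
Key observation: the cycle 3->0->1->3 has total weight 0 + 6 + 0, which is strictly positive.
Answer: DIVERGES — positive cycle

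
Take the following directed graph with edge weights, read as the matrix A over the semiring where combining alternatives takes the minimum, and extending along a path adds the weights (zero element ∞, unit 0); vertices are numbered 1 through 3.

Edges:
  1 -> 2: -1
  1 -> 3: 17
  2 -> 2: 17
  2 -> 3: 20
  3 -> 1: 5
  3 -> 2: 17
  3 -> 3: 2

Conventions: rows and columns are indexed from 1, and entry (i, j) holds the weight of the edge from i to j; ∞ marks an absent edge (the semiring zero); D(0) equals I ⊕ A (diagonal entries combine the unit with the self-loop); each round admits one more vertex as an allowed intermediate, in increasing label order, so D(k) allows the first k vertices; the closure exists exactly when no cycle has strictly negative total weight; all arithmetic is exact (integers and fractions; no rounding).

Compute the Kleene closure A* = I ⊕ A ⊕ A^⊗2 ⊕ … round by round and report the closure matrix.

D(0):
  [0, -1, 17]
  [∞, 0, 20]
  [5, 17, 0]
D(1):
  [0, -1, 17]
  [∞, 0, 20]
  [5, 4, 0]
D(2):
  [0, -1, 17]
  [∞, 0, 20]
  [5, 4, 0]
D(3):
  [0, -1, 17]
  [25, 0, 20]
  [5, 4, 0]
Answer: A* = [[0, -1, 17], [25, 0, 20], [5, 4, 0]]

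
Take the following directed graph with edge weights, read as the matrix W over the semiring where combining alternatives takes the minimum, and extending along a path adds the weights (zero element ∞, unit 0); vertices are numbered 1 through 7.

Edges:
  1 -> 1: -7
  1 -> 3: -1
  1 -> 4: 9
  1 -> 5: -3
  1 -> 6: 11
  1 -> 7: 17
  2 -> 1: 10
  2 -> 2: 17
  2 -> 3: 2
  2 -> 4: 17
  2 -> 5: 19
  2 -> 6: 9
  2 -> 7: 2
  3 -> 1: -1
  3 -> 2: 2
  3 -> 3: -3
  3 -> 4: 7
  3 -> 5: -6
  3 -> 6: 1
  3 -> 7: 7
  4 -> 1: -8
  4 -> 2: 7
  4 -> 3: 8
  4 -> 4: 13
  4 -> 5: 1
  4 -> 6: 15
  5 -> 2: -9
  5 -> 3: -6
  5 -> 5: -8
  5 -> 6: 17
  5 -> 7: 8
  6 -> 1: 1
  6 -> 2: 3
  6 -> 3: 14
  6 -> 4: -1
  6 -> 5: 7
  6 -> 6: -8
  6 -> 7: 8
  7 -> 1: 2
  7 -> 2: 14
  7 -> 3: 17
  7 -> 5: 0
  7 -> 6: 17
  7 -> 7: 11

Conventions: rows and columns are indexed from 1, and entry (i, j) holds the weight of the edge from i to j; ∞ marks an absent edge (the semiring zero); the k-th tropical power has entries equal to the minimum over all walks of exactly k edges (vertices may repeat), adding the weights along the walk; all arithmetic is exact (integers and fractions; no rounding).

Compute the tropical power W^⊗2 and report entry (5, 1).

W^⊗2:
  [-14, -12, -9, 2, -11, 0, 5]
  [1, 4, -1, 8, -4, 1, 9]
  [-8, -15, -12, 0, -14, -7, 2]
  [-15, -8, -9, 1, -11, 3, 9]
  [-7, -17, -14, 1, -16, -5, -7]
  [-9, -5, 0, -9, -2, -16, 0]
  [-5, -9, -6, 11, -8, 9, 8]
Key observation: the optimum is the walk 5->3->1, with weight (-6) + (-1) = -7.
Optimal value attained by: walk 5->3->1.
Answer: (W^⊗2)[5][1] = -7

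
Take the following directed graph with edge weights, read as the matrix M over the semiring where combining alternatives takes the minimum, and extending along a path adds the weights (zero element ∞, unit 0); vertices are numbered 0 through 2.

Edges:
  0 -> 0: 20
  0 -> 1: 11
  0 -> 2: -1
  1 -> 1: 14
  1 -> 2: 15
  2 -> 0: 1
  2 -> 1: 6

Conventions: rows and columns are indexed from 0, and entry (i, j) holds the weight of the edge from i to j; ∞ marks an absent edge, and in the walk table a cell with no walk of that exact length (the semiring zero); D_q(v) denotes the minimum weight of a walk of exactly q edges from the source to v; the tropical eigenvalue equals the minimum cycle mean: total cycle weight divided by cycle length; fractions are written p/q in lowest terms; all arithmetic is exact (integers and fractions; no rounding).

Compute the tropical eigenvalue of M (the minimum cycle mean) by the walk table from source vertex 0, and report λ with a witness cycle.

q=0: [0, ∞, ∞]
q=1: [20, 11, -1]
q=2: [0, 5, 19]
q=3: [20, 11, -1]
Optimal cycle mean attained by: cycle 0->2->0, total (-1) + 1, length 2.
Answer: λ = 0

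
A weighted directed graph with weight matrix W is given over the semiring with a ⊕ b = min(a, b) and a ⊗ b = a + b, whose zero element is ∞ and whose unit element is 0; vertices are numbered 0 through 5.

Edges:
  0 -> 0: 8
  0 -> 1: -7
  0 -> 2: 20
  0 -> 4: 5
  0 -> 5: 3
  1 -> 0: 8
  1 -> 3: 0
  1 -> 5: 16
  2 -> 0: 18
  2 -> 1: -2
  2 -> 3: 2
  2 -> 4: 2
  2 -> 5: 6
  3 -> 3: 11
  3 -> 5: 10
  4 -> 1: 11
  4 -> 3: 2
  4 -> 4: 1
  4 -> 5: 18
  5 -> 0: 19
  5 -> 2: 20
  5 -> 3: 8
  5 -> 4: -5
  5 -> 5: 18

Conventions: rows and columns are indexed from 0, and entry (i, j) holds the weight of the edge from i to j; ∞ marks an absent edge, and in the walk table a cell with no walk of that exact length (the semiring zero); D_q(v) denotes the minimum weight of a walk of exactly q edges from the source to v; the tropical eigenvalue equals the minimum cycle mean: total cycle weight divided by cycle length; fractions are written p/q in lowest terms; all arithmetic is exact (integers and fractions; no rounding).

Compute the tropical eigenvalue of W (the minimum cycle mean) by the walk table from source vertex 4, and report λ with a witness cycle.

q=0: [∞, ∞, ∞, ∞, 0, ∞]
q=1: [∞, 11, ∞, 2, 1, 18]
q=2: [19, 12, 38, 3, 2, 12]
q=3: [20, 12, 32, 4, 3, 13]
q=4: [20, 13, 33, 5, 4, 14]
q=5: [21, 13, 34, 6, 5, 15]
q=6: [21, 14, 35, 7, 6, 16]
Optimal cycle mean attained by: cycle 0->1->0, total (-7) + 8, length 2.
Answer: λ = 1/2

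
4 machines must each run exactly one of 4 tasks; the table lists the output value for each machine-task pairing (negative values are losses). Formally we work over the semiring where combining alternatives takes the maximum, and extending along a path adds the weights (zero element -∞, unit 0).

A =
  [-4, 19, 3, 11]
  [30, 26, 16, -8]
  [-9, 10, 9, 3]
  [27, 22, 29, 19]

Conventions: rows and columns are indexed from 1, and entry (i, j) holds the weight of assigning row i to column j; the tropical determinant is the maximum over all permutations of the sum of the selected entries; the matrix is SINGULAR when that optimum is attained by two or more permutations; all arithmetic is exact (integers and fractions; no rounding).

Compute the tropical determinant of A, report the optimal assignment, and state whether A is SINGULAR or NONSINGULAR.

σ = (1, 2, 3, 4): (-4) + 26 + 9 + 19 = 50
σ = (1, 2, 4, 3): (-4) + 26 + 3 + 29 = 54
σ = (1, 3, 2, 4): (-4) + 16 + 10 + 19 = 41
σ = (1, 3, 4, 2): (-4) + 16 + 3 + 22 = 37
σ = (1, 4, 2, 3): (-4) + (-8) + 10 + 29 = 27
σ = (1, 4, 3, 2): (-4) + (-8) + 9 + 22 = 19
σ = (2, 1, 3, 4): 19 + 30 + 9 + 19 = 77
σ = (2, 1, 4, 3): 19 + 30 + 3 + 29 = 81
σ = (2, 3, 1, 4): 19 + 16 + (-9) + 19 = 45
σ = (2, 3, 4, 1): 19 + 16 + 3 + 27 = 65
σ = (2, 4, 1, 3): 19 + (-8) + (-9) + 29 = 31
σ = (2, 4, 3, 1): 19 + (-8) + 9 + 27 = 47
σ = (3, 1, 2, 4): 3 + 30 + 10 + 19 = 62
σ = (3, 1, 4, 2): 3 + 30 + 3 + 22 = 58
σ = (3, 2, 1, 4): 3 + 26 + (-9) + 19 = 39
σ = (3, 2, 4, 1): 3 + 26 + 3 + 27 = 59
σ = (3, 4, 1, 2): 3 + (-8) + (-9) + 22 = 8
σ = (3, 4, 2, 1): 3 + (-8) + 10 + 27 = 32
σ = (4, 1, 2, 3): 11 + 30 + 10 + 29 = 80
σ = (4, 1, 3, 2): 11 + 30 + 9 + 22 = 72
σ = (4, 2, 1, 3): 11 + 26 + (-9) + 29 = 57
σ = (4, 2, 3, 1): 11 + 26 + 9 + 27 = 73
σ = (4, 3, 1, 2): 11 + 16 + (-9) + 22 = 40
σ = (4, 3, 2, 1): 11 + 16 + 10 + 27 = 64
Optimal value attained by: σ = (2, 1, 4, 3).
Answer: det⊕(A) = 81; verdict: NONSINGULAR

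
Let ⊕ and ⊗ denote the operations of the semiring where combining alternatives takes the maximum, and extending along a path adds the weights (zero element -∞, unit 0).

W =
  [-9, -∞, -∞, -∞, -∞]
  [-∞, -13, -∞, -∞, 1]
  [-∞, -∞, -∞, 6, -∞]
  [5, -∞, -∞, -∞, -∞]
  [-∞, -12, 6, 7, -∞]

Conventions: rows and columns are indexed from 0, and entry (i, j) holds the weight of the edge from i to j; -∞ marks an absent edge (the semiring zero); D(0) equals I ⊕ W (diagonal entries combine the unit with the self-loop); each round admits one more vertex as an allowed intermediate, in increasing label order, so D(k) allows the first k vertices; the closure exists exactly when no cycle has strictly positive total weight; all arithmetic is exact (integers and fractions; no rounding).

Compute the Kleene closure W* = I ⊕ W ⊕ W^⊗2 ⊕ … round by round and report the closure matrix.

D(0):
  [0, -∞, -∞, -∞, -∞]
  [-∞, 0, -∞, -∞, 1]
  [-∞, -∞, 0, 6, -∞]
  [5, -∞, -∞, 0, -∞]
  [-∞, -12, 6, 7, 0]
D(1):
  [0, -∞, -∞, -∞, -∞]
  [-∞, 0, -∞, -∞, 1]
  [-∞, -∞, 0, 6, -∞]
  [5, -∞, -∞, 0, -∞]
  [-∞, -12, 6, 7, 0]
D(2):
  [0, -∞, -∞, -∞, -∞]
  [-∞, 0, -∞, -∞, 1]
  [-∞, -∞, 0, 6, -∞]
  [5, -∞, -∞, 0, -∞]
  [-∞, -12, 6, 7, 0]
D(3):
  [0, -∞, -∞, -∞, -∞]
  [-∞, 0, -∞, -∞, 1]
  [-∞, -∞, 0, 6, -∞]
  [5, -∞, -∞, 0, -∞]
  [-∞, -12, 6, 12, 0]
D(4):
  [0, -∞, -∞, -∞, -∞]
  [-∞, 0, -∞, -∞, 1]
  [11, -∞, 0, 6, -∞]
  [5, -∞, -∞, 0, -∞]
  [17, -12, 6, 12, 0]
D(5):
  [0, -∞, -∞, -∞, -∞]
  [18, 0, 7, 13, 1]
  [11, -∞, 0, 6, -∞]
  [5, -∞, -∞, 0, -∞]
  [17, -12, 6, 12, 0]
Answer: W* = [[0, -∞, -∞, -∞, -∞], [18, 0, 7, 13, 1], [11, -∞, 0, 6, -∞], [5, -∞, -∞, 0, -∞], [17, -12, 6, 12, 0]]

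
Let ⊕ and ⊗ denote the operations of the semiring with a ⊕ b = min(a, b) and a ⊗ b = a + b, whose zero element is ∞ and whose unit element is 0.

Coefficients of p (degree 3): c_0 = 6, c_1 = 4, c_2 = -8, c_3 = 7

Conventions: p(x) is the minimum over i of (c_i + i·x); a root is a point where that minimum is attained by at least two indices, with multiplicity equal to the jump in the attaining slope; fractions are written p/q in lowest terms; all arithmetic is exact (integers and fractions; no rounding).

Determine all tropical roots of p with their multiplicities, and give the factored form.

hull edge (i=0, c=6) to (i=2, c=-8): slope -7, span 2
hull edge (i=2, c=-8) to (i=3, c=7): slope 15, span 1
Factored form: p(x) = 7 ⊗ (x ⊕ (-15)) ⊗ (x ⊕ 7) ⊗ (x ⊕ 7)
Answer: roots = -15 (mult 1), 7 (mult 2)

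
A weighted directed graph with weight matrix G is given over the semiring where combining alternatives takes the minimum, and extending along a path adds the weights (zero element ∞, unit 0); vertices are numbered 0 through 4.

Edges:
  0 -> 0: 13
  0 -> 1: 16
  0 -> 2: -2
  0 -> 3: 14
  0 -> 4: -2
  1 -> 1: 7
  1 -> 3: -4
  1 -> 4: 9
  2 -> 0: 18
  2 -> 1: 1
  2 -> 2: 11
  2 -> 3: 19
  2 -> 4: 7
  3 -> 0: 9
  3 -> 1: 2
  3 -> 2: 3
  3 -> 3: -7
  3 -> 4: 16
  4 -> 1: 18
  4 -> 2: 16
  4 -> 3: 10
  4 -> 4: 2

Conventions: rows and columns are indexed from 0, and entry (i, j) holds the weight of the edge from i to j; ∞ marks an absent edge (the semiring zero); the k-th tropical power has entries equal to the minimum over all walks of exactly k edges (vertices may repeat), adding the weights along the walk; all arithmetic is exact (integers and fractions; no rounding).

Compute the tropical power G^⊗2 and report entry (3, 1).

G^⊗2:
  [16, -1, 9, 7, 0]
  [5, -2, -1, -11, 11]
  [28, 8, 16, -3, 9]
  [2, -5, -4, -14, 7]
  [19, 12, 13, 3, 4]
Key observation: the optimum is the walk 3->3->1, with weight (-7) + 2 = -5.
Optimal value attained by: walk 3->3->1.
Answer: (G^⊗2)[3][1] = -5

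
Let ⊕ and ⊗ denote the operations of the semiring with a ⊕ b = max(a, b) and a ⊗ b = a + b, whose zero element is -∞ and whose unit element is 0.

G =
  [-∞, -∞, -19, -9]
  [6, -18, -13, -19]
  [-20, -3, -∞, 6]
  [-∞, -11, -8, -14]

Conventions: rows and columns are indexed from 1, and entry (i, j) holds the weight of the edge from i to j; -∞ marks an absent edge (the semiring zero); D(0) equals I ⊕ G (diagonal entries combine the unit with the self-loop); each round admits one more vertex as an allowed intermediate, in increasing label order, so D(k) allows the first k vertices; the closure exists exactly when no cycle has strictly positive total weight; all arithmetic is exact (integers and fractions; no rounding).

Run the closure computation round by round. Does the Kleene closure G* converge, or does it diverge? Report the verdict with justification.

D(0):
  [0, -∞, -19, -9]
  [6, 0, -13, -19]
  [-20, -3, 0, 6]
  [-∞, -11, -8, 0]
D(1):
  [0, -∞, -19, -9]
  [6, 0, -13, -3]
  [-20, -3, 0, 6]
  [-∞, -11, -8, 0]
D(2):
  [0, -∞, -19, -9]
  [6, 0, -13, -3]
  [3, -3, 0, 6]
  [-5, -11, -8, 0]
D(3):
  [0, -22, -19, -9]
  [6, 0, -13, -3]
  [3, -3, 0, 6]
  [-5, -11, -8, 0]
D(4):
  [0, -20, -17, -9]
  [6, 0, -11, -3]
  [3, -3, 0, 6]
  [-5, -11, -8, 0]
Key observation: every diagonal entry stays at the unit through all rounds, so no improving cycle exists.
Answer: CONVERGES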